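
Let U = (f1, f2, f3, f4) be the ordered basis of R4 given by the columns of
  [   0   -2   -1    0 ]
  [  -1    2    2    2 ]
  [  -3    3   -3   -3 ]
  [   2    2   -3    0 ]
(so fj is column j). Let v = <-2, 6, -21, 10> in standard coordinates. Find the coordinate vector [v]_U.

<4, 1, 0, 4>

We seek scalars with c_1 f1 + ... + c_4 f4 = v; equivalently solve M c = v where the columns of M are f1, ..., f4.
Gaussian elimination on [M | v] yields c = (4, 1, 0, 4).
Check: 4f1 + f2 + 0·f3 + 4f4 = <-2, 6, -21, 10>.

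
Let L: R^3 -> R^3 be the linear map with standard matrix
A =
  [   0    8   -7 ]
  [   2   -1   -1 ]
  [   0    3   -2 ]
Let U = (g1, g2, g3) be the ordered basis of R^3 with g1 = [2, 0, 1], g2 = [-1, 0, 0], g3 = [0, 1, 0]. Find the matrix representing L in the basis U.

The j-th column of [L]_U is [L(gj)]_U.
L(g1) = A g1 = [-7, 3, -2] = -2g1 + 3g2 + 3g3, so column 1 is [-2, 3, 3].
Repeating for g2, g3 and assembling the columns gives [[-2, 0, 3], [3, 0, -2], [3, -2, -1]].

[[-2, 0, 3], [3, 0, -2], [3, -2, -1]]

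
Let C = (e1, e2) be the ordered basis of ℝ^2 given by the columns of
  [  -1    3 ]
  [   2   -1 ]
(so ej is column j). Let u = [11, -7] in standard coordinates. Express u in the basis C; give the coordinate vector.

[-2, 3]

We seek scalars with c_1 e1 + c_2 e2 = u; equivalently solve M c = u where the columns of M are e1, e2.
System: -c_1 + 3c_2 = 11, 2c_1 - c_2 = -7; solving gives c_1 = -2, c_2 = 3.
Check: -2e1 + 3e2 = [11, -7].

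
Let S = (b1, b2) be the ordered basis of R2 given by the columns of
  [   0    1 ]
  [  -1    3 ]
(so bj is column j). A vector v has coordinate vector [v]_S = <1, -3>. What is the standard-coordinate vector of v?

<-3, -10>

By definition v = b1 - 3b2.
Summing componentwise gives <-3, -10>.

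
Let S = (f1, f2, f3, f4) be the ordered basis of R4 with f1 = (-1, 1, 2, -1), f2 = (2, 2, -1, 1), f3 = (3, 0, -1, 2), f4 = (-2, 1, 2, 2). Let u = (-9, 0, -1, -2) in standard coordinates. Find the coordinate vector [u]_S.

(-3, 1, -4, 1)

Write u = c_1 f1 + ... + c_4 f4 and solve for the c_i.
Solving this 4x4 system gives c = (-3, 1, -4, 1).
Check: -3f1 + f2 - 4f3 + f4 = (-9, 0, -1, -2).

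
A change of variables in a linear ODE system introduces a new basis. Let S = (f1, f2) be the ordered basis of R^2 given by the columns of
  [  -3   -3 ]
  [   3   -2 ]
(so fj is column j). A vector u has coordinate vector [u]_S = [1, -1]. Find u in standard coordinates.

The coordinates say u = f1 - f2; adding the scaled basis vectors gives [0, 5].

[0, 5]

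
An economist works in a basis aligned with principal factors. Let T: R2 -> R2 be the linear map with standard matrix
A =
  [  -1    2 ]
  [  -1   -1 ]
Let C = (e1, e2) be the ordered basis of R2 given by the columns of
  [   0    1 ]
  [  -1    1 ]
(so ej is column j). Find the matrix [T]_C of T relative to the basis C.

[[-3, 3], [-2, 1]]

The j-th column of [T]_C is [T(ej)]_C.
T(e1) = A e1 = (-2, 1) = -3e1 - 2e2, so column 1 is (-3, -2).
Repeating for e2 and assembling the columns gives [[-3, 3], [-2, 1]].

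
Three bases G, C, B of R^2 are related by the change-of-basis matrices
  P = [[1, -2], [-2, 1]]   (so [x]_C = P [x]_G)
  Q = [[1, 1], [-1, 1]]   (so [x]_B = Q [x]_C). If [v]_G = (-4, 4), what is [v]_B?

(0, 24)

Composing the changes, [v]_B = Q P [v]_G.
Q P = [[-1, -1], [-3, 3]]; applying this to (-4, 4) gives (0, 24).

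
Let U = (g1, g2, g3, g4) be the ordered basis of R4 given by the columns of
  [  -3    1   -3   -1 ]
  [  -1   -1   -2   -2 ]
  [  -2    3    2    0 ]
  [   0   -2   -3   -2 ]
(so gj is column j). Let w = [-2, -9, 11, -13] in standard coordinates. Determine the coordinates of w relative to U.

[0, 3, 1, 2]

[w]_U is the unique c with M c = w, where M has columns g1, ..., g4.
Row-reducing the augmented matrix [M | w] gives c = (0, 3, 1, 2).
Check: 0·g1 + 3g2 + g3 + 2g4 = [-2, -9, 11, -13].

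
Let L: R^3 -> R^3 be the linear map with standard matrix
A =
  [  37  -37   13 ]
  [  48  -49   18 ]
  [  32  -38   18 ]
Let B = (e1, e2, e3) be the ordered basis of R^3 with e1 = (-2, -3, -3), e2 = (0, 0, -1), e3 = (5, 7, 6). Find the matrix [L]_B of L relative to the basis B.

[[1, -1, 3], [1, 3, 1], [0, -3, 2]]

With P the matrix whose columns are e1, ..., e3, [L]_B = P^(-1) A P.
Column by column: L(e1) = A e1 = (-2, -3, -4); its B-coordinates (1, 1, 0) give column 1.
Continuing for each basis vector yields [L]_B = [[1, -1, 3], [1, 3, 1], [0, -3, 2]].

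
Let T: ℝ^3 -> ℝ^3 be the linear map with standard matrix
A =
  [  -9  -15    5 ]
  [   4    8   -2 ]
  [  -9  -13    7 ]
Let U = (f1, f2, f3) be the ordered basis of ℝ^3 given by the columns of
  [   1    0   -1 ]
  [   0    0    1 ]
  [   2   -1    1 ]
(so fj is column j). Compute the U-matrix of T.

Let P have columns f1, ..., f3. Then [T]_U = P^(-1) A P.
Here det P = 1, so P^(-1) is integer; computing A P first and then P^(-1)(A P) gives [[1, -3, 1], [-3, 3, 1], [0, 2, 2]].

[[1, -3, 1], [-3, 3, 1], [0, 2, 2]]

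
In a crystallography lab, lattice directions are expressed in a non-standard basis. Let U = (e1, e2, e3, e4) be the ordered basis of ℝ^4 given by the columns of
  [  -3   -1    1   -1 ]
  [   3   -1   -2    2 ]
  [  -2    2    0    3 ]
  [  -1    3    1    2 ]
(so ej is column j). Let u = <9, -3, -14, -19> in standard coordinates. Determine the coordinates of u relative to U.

We seek scalars with c_1 e1 + ... + c_4 e4 = u; equivalently solve M c = u where the columns of M are e1, ..., e4.
Gaussian elimination on [M | u] yields c = (-2, -3, -4, -4).
Check: -2e1 - 3e2 - 4e3 - 4e4 = <9, -3, -14, -19>.

<-2, -3, -4, -4>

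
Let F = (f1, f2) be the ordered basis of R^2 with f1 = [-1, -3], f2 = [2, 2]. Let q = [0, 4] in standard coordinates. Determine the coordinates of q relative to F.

[q]_F is the unique c with M c = q, where M has columns f1, f2.
System: -c_1 + 2c_2 = 0, -3c_1 + 2c_2 = 4; solving gives c_1 = -2, c_2 = -1.
Check: -2f1 - f2 = [0, 4].

[-2, -1]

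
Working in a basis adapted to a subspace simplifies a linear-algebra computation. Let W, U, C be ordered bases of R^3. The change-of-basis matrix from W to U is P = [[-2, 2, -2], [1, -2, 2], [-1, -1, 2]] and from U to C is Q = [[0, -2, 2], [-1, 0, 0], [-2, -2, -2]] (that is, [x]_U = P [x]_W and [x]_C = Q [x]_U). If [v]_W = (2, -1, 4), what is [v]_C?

First [v]_U = P [v]_W = (-14, 12, 7).
Then [v]_C = Q [v]_U = (-10, 14, -10).

(-10, 14, -10)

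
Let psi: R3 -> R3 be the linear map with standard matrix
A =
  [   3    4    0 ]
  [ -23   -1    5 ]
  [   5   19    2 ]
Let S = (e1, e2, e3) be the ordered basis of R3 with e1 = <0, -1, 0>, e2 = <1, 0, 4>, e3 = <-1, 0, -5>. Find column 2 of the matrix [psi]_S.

Compute psi(e2) = A e2 = <3, -3, 13> in standard coordinates.
Then write this in S-coordinates: solve for y in y_1 e1 + ... + y_3 e3 = <3, -3, 13>.
This gives y = <3, 2, -1>, which is column 2 of [psi]_S.

<3, 2, -1>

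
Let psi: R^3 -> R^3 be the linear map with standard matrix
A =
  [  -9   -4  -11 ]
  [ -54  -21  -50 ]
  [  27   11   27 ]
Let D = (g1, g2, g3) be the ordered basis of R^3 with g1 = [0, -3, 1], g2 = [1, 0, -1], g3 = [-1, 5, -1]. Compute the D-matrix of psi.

Let P have columns g1, ..., g3. Then [psi]_D = P^(-1) A P.
Here det P = -1, so P^(-1) is integer; computing A P first and then P^(-1)(A P) gives [[-1, -2, -3], [3, 0, -2], [2, -2, -2]].

[[-1, -2, -3], [3, 0, -2], [2, -2, -2]]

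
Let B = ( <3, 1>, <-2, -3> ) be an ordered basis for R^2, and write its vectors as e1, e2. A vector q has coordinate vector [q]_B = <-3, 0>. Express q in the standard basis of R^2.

The coordinates say q = -3e1 + 0·e2; adding the scaled basis vectors gives <-9, -3>.

<-9, -3>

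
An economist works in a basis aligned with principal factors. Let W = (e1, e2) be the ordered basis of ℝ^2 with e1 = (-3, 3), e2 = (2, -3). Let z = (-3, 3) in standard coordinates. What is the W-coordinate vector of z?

We seek scalars with c_1 e1 + c_2 e2 = z; equivalently solve M c = z where the columns of M are e1, e2.
System: -3c_1 + 2c_2 = -3, 3c_1 - 3c_2 = 3; solving gives c_1 = 1, c_2 = 0.
Check: e1 + 0·e2 = (-3, 3).

(1, 0)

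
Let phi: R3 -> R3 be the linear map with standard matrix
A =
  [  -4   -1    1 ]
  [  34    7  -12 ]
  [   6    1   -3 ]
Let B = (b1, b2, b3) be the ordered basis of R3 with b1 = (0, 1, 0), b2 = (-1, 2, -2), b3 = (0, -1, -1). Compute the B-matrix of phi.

[[2, 2, 3], [1, 0, 0], [-3, -2, -2]]

The j-th column of [phi]_B is [phi(bj)]_B.
phi(b1) = A b1 = (-1, 7, 1) = 2b1 + b2 - 3b3, so column 1 is (2, 1, -3).
Repeating for b2, b3 and assembling the columns gives [[2, 2, 3], [1, 0, 0], [-3, -2, -2]].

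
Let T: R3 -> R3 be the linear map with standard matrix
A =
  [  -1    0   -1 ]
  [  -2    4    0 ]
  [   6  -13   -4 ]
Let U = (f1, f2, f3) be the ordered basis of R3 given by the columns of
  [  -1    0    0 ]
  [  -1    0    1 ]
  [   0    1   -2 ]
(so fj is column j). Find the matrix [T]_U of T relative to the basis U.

[[-1, 1, -2], [1, -2, -1], [-3, 1, 2]]

With P the matrix whose columns are f1, ..., f3, [T]_U = P^(-1) A P.
Column by column: T(f1) = A f1 = (1, -2, 7); its U-coordinates (-1, 1, -3) give column 1.
Continuing for each basis vector yields [T]_U = [[-1, 1, -2], [1, -2, -1], [-3, 1, 2]].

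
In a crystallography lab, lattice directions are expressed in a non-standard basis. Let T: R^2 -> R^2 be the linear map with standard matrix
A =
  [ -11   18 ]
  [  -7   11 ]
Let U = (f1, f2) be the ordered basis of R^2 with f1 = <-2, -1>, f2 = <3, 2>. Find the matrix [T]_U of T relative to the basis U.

With P the matrix whose columns are f1, f2, [T]_U = P^(-1) A P.
Column by column: T(f1) = A f1 = <4, 3>; its U-coordinates <1, 2> give column 1.
Continuing for each basis vector yields [T]_U = [[1, -3], [2, -1]].

[[1, -3], [2, -1]]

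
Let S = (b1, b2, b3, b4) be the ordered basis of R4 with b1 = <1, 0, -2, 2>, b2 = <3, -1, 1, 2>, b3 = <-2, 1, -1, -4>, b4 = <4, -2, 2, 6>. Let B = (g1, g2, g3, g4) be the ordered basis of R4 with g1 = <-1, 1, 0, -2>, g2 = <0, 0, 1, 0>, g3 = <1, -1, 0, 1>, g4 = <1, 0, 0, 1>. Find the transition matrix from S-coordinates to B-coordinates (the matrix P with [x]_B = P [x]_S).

[[-1, 1, 2, -2], [-2, 1, -1, 2], [-1, 2, 1, 0], [1, 2, -1, 2]]

Column j of P is [bj]_B, since P maps S-coordinates to B-coordinates.
Expressing b1 in B: b1 = -g1 - 2g2 - g3 + g4, so column 1 of P is <-1, -2, -1, 1>.
Doing the same for each bj gives P = [[-1, 1, 2, -2], [-2, 1, -1, 2], [-1, 2, 1, 0], [1, 2, -1, 2]].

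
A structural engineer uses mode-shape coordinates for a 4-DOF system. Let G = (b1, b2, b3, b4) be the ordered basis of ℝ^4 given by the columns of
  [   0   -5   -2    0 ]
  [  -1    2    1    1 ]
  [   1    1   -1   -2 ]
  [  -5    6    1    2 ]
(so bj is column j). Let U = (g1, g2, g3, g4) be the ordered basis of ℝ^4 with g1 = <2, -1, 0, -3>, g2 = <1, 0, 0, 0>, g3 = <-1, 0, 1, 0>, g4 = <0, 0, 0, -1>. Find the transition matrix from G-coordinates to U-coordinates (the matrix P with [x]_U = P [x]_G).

[[1, -2, -1, -1], [-1, 0, -1, 0], [1, 1, -1, -2], [2, 0, 2, 1]]

Take x = bj: its G-coordinates are the j-th standard unit vector, so P e_j — column j of P — equals [bj]_U.
b1 = g1 - g2 + g3 + 2g4, giving column 1 = <1, -1, 1, 2>; repeating for each j gives P = [[1, -2, -1, -1], [-1, 0, -1, 0], [1, 1, -1, -2], [2, 0, 2, 1]].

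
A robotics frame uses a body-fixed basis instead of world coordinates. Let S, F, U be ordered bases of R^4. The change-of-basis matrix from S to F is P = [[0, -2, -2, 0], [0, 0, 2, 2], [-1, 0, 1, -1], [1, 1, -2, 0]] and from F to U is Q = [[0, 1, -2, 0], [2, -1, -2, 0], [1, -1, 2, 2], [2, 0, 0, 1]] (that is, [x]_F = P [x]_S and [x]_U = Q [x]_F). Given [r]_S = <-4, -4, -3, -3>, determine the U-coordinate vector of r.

<-20, 32, 30, 26>

First [r]_F = P [r]_S = <14, -12, 4, -2>.
Then [r]_U = Q [r]_F = <-20, 32, 30, 26>.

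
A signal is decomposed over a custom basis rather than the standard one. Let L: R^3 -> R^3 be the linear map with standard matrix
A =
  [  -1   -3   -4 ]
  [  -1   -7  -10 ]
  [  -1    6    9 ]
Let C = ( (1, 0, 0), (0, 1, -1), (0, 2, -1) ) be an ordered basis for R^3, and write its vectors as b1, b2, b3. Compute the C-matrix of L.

[[-1, 1, -2], [3, 3, -2], [-2, 0, -1]]

With P the matrix whose columns are b1, ..., b3, [L]_C = P^(-1) A P.
Column by column: L(b1) = A b1 = (-1, -1, -1); its C-coordinates (-1, 3, -2) give column 1.
Continuing for each basis vector yields [L]_C = [[-1, 1, -2], [3, 3, -2], [-2, 0, -1]].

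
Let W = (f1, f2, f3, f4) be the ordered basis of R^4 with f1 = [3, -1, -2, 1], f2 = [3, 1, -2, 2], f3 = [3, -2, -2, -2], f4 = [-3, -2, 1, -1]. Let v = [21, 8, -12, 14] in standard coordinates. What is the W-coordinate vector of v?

[2, 4, -1, -2]

Write v = c_1 f1 + ... + c_4 f4 and solve for the c_i.
Row-reducing the augmented matrix [M | v] gives c = (2, 4, -1, -2).
Check: 2f1 + 4f2 - f3 - 2f4 = [21, 8, -12, 14].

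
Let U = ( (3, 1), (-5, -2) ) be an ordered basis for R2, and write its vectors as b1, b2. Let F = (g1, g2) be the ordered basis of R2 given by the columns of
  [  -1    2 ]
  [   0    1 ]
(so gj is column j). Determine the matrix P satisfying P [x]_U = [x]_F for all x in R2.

[[-1, 1], [1, -2]]

Take x = bj: its U-coordinates are the j-th standard unit vector, so P e_j — column j of P — equals [bj]_F.
b1 = -g1 + g2, giving column 1 = (-1, 1); repeating for each j gives P = [[-1, 1], [1, -2]].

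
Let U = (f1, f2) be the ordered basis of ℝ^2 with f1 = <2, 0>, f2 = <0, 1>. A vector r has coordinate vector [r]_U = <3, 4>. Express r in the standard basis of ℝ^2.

<6, 4>

By definition r = 3f1 + 4f2.
Summing componentwise gives <6, 4>.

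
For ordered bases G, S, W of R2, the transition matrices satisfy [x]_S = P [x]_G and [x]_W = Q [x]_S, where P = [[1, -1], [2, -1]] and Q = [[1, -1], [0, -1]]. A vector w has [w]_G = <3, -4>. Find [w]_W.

<-3, -10>

First [w]_S = P [w]_G = <7, 10>.
Then [w]_W = Q [w]_S = <-3, -10>.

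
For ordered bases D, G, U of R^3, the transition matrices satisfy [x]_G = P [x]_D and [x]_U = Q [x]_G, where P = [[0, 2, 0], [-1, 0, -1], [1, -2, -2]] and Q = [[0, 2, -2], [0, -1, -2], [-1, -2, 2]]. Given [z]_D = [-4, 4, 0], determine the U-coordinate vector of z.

First [z]_G = P [z]_D = [8, 4, -12].
Then [z]_U = Q [z]_G = [32, 20, -40].

[32, 20, -40]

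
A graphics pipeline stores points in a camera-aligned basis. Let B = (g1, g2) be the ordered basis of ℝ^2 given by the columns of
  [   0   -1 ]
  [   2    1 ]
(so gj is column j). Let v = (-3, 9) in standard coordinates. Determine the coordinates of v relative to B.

Write v = c_1 g1 + c_2 g2 and solve for the c_i.
System: 0c_1 - c_2 = -3, 2c_1 + c_2 = 9; solving gives c_1 = 3, c_2 = 3.
Check: 3g1 + 3g2 = (-3, 9).

(3, 3)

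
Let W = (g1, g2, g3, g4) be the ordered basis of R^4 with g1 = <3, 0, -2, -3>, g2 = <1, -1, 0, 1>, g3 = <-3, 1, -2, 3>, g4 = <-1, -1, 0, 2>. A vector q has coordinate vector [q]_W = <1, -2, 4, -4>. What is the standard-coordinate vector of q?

The coordinates say q = g1 - 2g2 + 4g3 - 4g4; adding the scaled basis vectors gives <-7, 10, -10, -1>.

<-7, 10, -10, -1>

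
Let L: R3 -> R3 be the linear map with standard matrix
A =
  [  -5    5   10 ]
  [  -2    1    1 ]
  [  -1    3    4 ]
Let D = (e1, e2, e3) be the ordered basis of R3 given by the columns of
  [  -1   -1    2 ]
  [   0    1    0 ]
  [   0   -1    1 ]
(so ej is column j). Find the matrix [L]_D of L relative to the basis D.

[[-1, 2, 1], [2, 2, -3], [3, 2, -1]]

With P the matrix whose columns are e1, ..., e3, [L]_D = P^(-1) A P.
Column by column: L(e1) = A e1 = (5, 2, 1); its D-coordinates (-1, 2, 3) give column 1.
Continuing for each basis vector yields [L]_D = [[-1, 2, 1], [2, 2, -3], [3, 2, -1]].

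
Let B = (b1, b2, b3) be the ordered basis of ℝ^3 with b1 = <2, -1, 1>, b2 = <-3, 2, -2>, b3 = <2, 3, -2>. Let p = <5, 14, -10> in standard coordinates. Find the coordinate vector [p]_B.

[p]_B is the unique c with M c = p, where M has columns b1, ..., b3.
Gaussian elimination on [M | p] yields c = (0, 1, 4).
Check: 0·b1 + b2 + 4b3 = <5, 14, -10>.

<0, 1, 4>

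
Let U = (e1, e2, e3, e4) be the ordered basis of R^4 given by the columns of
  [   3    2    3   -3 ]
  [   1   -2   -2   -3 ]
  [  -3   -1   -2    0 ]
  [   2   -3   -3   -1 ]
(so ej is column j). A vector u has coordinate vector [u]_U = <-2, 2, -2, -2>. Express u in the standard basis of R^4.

The coordinates say u = -2e1 + 2e2 - 2e3 - 2e4; adding the scaled basis vectors gives <-2, 4, 8, -2>.

<-2, 4, 8, -2>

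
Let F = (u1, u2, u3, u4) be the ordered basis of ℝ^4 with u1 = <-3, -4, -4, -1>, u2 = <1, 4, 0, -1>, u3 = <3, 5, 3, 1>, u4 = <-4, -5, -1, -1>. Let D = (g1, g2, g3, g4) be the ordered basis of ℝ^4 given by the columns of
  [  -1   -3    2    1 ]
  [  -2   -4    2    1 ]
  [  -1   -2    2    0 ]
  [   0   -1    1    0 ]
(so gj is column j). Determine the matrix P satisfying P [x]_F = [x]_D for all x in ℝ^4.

[[2, -2, -1, -1], [-1, -1, -1, 2], [-2, -2, 0, 1], [0, 0, -1, -1]]

Let M have columns uj and N have columns gj. Then for every x, N [x]_D = x = M [x]_F, so P = N^(-1) M.
Since det N = 1, N^(-1) has integer entries; multiplying gives P = [[2, -2, -1, -1], [-1, -1, -1, 2], [-2, -2, 0, 1], [0, 0, -1, -1]].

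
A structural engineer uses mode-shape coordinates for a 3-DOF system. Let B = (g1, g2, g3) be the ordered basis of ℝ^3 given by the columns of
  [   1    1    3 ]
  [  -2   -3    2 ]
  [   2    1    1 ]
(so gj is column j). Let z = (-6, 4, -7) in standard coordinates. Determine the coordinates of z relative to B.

[z]_B is the unique c with M c = z, where M has columns g1, ..., g3.
Row-reducing the augmented matrix [M | z] gives c = (-3, 0, -1).
Check: -3g1 + 0·g2 - g3 = (-6, 4, -7).

(-3, 0, -1)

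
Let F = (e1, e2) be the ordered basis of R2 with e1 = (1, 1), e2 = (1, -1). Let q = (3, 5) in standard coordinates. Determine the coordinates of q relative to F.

Write q = c_1 e1 + c_2 e2 and solve for the c_i.
System: c_1 + c_2 = 3, c_1 - c_2 = 5; solving gives c_1 = 4, c_2 = -1.
Check: 4e1 - e2 = (3, 5).

(4, -1)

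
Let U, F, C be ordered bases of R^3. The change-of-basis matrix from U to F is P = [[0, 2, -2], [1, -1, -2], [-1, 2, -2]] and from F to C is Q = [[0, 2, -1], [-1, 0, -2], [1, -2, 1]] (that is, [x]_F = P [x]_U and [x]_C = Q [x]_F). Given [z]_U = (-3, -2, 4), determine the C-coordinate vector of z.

(-9, 30, -3)

Apply P to get F-coordinates (-12, -9, -9), then Q to get C-coordinates.
The result is [z]_C = (-9, 30, -3).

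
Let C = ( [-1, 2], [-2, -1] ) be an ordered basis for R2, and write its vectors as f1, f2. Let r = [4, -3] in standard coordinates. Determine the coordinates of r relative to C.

Write r = c_1 f1 + c_2 f2 and solve for the c_i.
System: -c_1 - 2c_2 = 4, 2c_1 - c_2 = -3; solving gives c_1 = -2, c_2 = -1.
Check: -2f1 - f2 = [4, -3].

[-2, -1]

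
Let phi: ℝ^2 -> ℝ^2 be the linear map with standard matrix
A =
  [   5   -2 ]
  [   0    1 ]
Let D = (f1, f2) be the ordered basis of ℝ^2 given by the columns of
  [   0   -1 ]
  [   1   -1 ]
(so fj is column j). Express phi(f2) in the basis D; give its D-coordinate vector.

(2, 3)

Compute phi(f2) = A f2 = (-3, -1) in standard coordinates.
Then write this in D-coordinates: solve for y in y_1 f1 + y_2 f2 = (-3, -1).
This gives y = (2, 3), which is column 2 of [phi]_D.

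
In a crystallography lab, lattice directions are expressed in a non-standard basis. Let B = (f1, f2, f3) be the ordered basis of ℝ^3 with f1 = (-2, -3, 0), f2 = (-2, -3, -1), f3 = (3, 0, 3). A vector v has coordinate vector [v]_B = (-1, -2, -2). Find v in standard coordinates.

By definition v = -f1 - 2f2 - 2f3.
Summing componentwise gives (0, 9, -4).

(0, 9, -4)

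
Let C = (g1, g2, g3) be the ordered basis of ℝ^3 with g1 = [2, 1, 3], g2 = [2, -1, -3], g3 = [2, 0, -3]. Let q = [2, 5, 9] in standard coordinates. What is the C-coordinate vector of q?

[2, -3, 2]

Write q = c_1 g1 + ... + c_3 g3 and solve for the c_i.
Solving this 3x3 system gives c = (2, -3, 2).
Check: 2g1 - 3g2 + 2g3 = [2, 5, 9].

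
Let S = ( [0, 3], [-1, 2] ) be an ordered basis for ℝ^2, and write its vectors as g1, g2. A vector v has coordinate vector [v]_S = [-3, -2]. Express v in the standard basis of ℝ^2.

[2, -13]

The coordinates say v = -3g1 - 2g2; adding the scaled basis vectors gives [2, -13].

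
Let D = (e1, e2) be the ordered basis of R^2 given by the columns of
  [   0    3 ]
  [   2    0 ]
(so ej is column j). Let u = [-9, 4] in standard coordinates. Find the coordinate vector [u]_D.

We seek scalars with c_1 e1 + c_2 e2 = u; equivalently solve M c = u where the columns of M are e1, e2.
System: 0c_1 + 3c_2 = -9, 2c_1 + 0c_2 = 4; solving gives c_1 = 2, c_2 = -3.
Check: 2e1 - 3e2 = [-9, 4].

[2, -3]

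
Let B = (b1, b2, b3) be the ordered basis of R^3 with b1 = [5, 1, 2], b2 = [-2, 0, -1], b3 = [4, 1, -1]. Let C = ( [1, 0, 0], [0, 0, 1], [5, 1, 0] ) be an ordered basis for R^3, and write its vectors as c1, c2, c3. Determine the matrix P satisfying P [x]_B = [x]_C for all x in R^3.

Let M have columns bj and N have columns cj. Then for every x, N [x]_C = x = M [x]_B, so P = N^(-1) M.
Since det N = -1, N^(-1) has integer entries; multiplying gives P = [[0, -2, -1], [2, -1, -1], [1, 0, 1]].

[[0, -2, -1], [2, -1, -1], [1, 0, 1]]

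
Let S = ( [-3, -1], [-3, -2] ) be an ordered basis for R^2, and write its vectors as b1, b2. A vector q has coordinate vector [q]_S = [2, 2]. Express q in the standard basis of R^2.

[-12, -6]

By definition q = 2b1 + 2b2.
Summing componentwise gives [-12, -6].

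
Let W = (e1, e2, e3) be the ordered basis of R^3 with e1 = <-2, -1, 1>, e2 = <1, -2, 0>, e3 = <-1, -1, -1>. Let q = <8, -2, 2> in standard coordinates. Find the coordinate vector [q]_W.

Write q = c_1 e1 + ... + c_3 e3 and solve for the c_i.
Gaussian elimination on [M | q] yields c = (-1, 3, -3).
Check: -e1 + 3e2 - 3e3 = <8, -2, 2>.

<-1, 3, -3>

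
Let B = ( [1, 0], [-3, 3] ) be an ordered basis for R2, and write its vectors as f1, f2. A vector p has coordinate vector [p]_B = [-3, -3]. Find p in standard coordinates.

p = M [p]_B, where M has columns f1, f2.
Carrying out the matrix-vector product, p = [6, -9].

[6, -9]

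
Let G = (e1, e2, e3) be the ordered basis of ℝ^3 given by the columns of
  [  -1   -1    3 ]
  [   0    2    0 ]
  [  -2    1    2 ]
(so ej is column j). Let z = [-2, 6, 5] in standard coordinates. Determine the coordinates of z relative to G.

Write z = c_1 e1 + ... + c_3 e3 and solve for the c_i.
Gaussian elimination on [M | z] yields c = (-1, 3, 0).
Check: -e1 + 3e2 + 0·e3 = [-2, 6, 5].

[-1, 3, 0]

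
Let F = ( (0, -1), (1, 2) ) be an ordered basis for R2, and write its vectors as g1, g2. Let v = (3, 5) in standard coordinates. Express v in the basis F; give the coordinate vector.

Write v = c_1 g1 + c_2 g2 and solve for the c_i.
System: 0c_1 + c_2 = 3, -c_1 + 2c_2 = 5; solving gives c_1 = 1, c_2 = 3.
Check: g1 + 3g2 = (3, 5).

(1, 3)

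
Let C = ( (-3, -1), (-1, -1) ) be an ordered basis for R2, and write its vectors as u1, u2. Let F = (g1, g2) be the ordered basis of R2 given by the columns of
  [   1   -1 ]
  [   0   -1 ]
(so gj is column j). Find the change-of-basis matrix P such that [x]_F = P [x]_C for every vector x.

[[-2, 0], [1, 1]]

Column j of P is [uj]_F, since P maps C-coordinates to F-coordinates.
Expressing u1 in F: u1 = -2g1 + g2, so column 1 of P is (-2, 1).
Doing the same for each uj gives P = [[-2, 0], [1, 1]].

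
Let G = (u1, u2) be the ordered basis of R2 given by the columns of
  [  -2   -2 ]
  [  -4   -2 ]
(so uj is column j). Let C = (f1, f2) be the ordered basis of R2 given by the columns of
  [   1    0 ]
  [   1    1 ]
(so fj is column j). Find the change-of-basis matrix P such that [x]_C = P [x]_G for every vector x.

Take x = uj: its G-coordinates are the j-th standard unit vector, so P e_j — column j of P — equals [uj]_C.
u1 = -2f1 - 2f2, giving column 1 = <-2, -2>; repeating for each j gives P = [[-2, -2], [-2, 0]].

[[-2, -2], [-2, 0]]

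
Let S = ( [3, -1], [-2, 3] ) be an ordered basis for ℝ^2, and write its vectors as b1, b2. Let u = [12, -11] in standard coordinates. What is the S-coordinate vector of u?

[u]_S is the unique c with M c = u, where M has columns b1, b2.
System: 3c_1 - 2c_2 = 12, -c_1 + 3c_2 = -11; solving gives c_1 = 2, c_2 = -3.
Check: 2b1 - 3b2 = [12, -11].

[2, -3]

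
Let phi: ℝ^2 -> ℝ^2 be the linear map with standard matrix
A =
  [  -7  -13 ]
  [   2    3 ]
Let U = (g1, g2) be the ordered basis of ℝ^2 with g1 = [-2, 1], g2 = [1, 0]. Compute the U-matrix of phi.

With P the matrix whose columns are g1, g2, [phi]_U = P^(-1) A P.
Column by column: phi(g1) = A g1 = [1, -1]; its U-coordinates [-1, -1] give column 1.
Continuing for each basis vector yields [phi]_U = [[-1, 2], [-1, -3]].

[[-1, 2], [-1, -3]]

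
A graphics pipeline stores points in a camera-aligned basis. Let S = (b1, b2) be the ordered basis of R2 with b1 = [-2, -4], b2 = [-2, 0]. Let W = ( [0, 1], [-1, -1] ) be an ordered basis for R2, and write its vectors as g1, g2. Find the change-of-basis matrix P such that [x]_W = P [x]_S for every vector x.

Let M have columns bj and N have columns gj. Then for every x, N [x]_W = x = M [x]_S, so P = N^(-1) M.
Since det N = 1, N^(-1) has integer entries; multiplying gives P = [[-2, 2], [2, 2]].

[[-2, 2], [2, 2]]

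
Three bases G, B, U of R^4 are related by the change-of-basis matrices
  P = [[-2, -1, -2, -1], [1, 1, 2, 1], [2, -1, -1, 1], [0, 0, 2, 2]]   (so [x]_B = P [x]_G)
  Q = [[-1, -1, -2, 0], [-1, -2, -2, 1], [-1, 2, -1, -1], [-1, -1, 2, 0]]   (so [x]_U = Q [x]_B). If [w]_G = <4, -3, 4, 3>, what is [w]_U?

First [w]_B = P [w]_G = <-16, 12, 10, 14>.
Then [w]_U = Q [w]_B = <-16, -14, 16, 24>.

<-16, -14, 16, 24>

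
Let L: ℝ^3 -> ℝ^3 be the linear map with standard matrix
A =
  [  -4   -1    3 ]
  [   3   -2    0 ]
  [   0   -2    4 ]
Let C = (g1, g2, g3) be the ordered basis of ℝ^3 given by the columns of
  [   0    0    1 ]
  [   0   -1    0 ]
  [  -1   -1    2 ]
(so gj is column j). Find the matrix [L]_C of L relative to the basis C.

[[-2, 0, -1], [0, -2, -3], [-3, -2, 2]]

The j-th column of [L]_C is [L(gj)]_C.
L(g1) = A g1 = (-3, 0, -4) = -2g1 + 0·g2 - 3g3, so column 1 is (-2, 0, -3).
Repeating for g2, g3 and assembling the columns gives [[-2, 0, -1], [0, -2, -3], [-3, -2, 2]].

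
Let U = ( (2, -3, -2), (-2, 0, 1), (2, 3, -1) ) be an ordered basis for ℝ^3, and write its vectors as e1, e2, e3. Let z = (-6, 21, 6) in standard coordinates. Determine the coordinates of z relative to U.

Write z = c_1 e1 + ... + c_3 e3 and solve for the c_i.
Gaussian elimination on [M | z] yields c = (-3, 4, 4).
Check: -3e1 + 4e2 + 4e3 = (-6, 21, 6).

(-3, 4, 4)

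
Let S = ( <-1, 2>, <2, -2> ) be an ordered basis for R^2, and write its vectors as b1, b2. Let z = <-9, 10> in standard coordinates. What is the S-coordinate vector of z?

<1, -4>

[z]_S is the unique c with M c = z, where M has columns b1, b2.
System: -c_1 + 2c_2 = -9, 2c_1 - 2c_2 = 10; solving gives c_1 = 1, c_2 = -4.
Check: b1 - 4b2 = <-9, 10>.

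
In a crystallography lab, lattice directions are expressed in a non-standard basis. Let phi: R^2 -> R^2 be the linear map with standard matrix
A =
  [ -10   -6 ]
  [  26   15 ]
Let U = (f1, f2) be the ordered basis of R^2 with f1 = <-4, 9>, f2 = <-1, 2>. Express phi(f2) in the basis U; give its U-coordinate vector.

<0, 2>

Column 2 of [phi]_U is the U-coordinate vector of phi(f2).
In standard coordinates phi(f2) = A f2 = <-2, 4>.
Converting to U: <-2, 4> = 0·f1 + 2f2, so the coordinate vector is <0, 2>.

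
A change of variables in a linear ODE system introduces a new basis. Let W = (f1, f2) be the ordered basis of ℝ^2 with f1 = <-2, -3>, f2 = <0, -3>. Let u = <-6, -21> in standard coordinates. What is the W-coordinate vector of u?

Write u = c_1 f1 + c_2 f2 and solve for the c_i.
System: -2c_1 + 0c_2 = -6, -3c_1 - 3c_2 = -21; solving gives c_1 = 3, c_2 = 4.
Check: 3f1 + 4f2 = <-6, -21>.

<3, 4>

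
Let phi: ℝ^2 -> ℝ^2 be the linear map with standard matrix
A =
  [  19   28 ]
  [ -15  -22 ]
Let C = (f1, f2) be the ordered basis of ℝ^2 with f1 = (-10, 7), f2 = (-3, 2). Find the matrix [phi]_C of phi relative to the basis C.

[[0, 1], [-2, -3]]

The j-th column of [phi]_C is [phi(fj)]_C.
phi(f1) = A f1 = (6, -4) = 0·f1 - 2f2, so column 1 is (0, -2).
Repeating for f2 and assembling the columns gives [[0, 1], [-2, -3]].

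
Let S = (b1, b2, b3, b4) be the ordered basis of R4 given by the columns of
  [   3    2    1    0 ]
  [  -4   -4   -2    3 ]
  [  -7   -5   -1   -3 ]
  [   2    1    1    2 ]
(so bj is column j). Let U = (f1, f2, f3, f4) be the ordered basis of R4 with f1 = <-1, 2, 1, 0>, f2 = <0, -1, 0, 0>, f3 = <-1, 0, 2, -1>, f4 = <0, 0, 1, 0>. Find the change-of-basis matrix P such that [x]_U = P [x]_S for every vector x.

Let M have columns bj and N have columns fj. Then for every x, N [x]_U = x = M [x]_S, so P = N^(-1) M.
Since det N = 1, N^(-1) has integer entries; multiplying gives P = [[-1, -1, 0, 2], [2, 2, 2, 1], [-2, -1, -1, -2], [-2, -2, 1, -1]].

[[-1, -1, 0, 2], [2, 2, 2, 1], [-2, -1, -1, -2], [-2, -2, 1, -1]]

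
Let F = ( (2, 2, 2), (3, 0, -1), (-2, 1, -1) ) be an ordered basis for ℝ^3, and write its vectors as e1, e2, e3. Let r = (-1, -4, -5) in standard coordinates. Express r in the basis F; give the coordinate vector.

(-2, 1, 0)

[r]_F is the unique c with M c = r, where M has columns e1, ..., e3.
Gaussian elimination on [M | r] yields c = (-2, 1, 0).
Check: -2e1 + e2 + 0·e3 = (-1, -4, -5).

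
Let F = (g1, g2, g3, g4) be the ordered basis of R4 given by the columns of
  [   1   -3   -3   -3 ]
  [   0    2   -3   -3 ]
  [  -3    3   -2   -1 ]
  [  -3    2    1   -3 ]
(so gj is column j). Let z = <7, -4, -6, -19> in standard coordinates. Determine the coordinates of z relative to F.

<1, -2, -3, 3>

Write z = c_1 g1 + ... + c_4 g4 and solve for the c_i.
Row-reducing the augmented matrix [M | z] gives c = (1, -2, -3, 3).
Check: g1 - 2g2 - 3g3 + 3g4 = <7, -4, -6, -19>.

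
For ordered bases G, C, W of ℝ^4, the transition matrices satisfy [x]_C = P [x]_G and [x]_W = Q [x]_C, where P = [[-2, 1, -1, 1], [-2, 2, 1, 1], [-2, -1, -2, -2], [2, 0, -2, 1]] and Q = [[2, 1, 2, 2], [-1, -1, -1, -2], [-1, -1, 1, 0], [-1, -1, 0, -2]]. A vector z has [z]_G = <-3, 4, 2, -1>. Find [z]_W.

<7, 0, -22, 0>

Composing the changes, [z]_W = Q P [z]_G.
Q P = [[-6, 2, -9, 1], [2, -2, 6, -2], [2, -4, -2, -4], [0, -3, 4, -4]]; applying this to <-3, 4, 2, -1> gives <7, 0, -22, 0>.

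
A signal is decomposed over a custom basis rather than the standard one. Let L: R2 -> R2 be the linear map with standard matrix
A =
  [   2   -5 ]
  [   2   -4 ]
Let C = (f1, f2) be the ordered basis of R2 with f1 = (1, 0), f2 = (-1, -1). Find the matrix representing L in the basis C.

Let P have columns f1, f2. Then [L]_C = P^(-1) A P.
Here det P = -1, so P^(-1) is integer; computing A P first and then P^(-1)(A P) gives [[0, 1], [-2, -2]].

[[0, 1], [-2, -2]]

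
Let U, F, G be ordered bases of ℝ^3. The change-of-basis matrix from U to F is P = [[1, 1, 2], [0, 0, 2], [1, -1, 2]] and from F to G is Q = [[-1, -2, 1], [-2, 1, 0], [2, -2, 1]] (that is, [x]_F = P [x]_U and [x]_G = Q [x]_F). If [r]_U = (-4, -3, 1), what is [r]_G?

Apply P to get F-coordinates (-5, 2, 1), then Q to get G-coordinates.
The result is [r]_G = (2, 12, -13).

(2, 12, -13)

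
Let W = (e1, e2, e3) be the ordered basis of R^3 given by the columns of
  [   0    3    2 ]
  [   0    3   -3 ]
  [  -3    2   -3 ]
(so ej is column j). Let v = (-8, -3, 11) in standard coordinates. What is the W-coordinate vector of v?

(-4, -2, -1)

[v]_W is the unique c with M c = v, where M has columns e1, ..., e3.
Gaussian elimination on [M | v] yields c = (-4, -2, -1).
Check: -4e1 - 2e2 - e3 = (-8, -3, 11).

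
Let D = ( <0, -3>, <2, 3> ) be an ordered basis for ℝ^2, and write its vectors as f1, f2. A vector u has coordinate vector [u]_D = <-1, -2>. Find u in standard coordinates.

<-4, -3>

u = M [u]_D, where M has columns f1, f2.
Carrying out the matrix-vector product, u = <-4, -3>.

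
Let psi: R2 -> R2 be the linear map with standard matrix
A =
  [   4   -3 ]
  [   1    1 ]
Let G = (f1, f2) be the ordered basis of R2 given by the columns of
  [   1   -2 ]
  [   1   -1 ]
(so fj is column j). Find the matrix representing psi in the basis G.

[[3, -1], [1, 2]]

With P the matrix whose columns are f1, f2, [psi]_G = P^(-1) A P.
Column by column: psi(f1) = A f1 = (1, 2); its G-coordinates (3, 1) give column 1.
Continuing for each basis vector yields [psi]_G = [[3, -1], [1, 2]].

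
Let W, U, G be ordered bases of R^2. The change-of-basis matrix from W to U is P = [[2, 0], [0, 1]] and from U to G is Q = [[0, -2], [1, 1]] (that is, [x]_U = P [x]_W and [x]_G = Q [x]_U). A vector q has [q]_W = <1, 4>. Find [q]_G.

Apply P to get U-coordinates <2, 4>, then Q to get G-coordinates.
The result is [q]_G = <-8, 6>.

<-8, 6>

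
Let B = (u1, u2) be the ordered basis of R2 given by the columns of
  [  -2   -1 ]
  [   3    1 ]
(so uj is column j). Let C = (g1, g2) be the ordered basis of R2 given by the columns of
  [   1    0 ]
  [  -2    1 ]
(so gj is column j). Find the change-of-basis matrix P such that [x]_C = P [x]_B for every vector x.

Column j of P is [uj]_C, since P maps B-coordinates to C-coordinates.
Expressing u1 in C: u1 = -2g1 - g2, so column 1 of P is <-2, -1>.
Doing the same for each uj gives P = [[-2, -1], [-1, -1]].

[[-2, -1], [-1, -1]]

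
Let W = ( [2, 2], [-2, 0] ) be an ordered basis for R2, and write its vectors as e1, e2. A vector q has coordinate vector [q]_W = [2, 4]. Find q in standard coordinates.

q = M [q]_W, where M has columns e1, e2.
Carrying out the matrix-vector product, q = [-4, 4].

[-4, 4]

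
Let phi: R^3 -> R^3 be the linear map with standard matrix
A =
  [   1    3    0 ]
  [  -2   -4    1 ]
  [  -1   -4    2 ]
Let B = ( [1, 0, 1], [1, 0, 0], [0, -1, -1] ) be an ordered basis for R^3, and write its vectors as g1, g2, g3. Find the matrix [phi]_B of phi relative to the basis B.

[[2, 1, -1], [-1, 0, -2], [1, 2, -3]]

With P the matrix whose columns are g1, ..., g3, [phi]_B = P^(-1) A P.
Column by column: phi(g1) = A g1 = [1, -1, 1]; its B-coordinates [2, -1, 1] give column 1.
Continuing for each basis vector yields [phi]_B = [[2, 1, -1], [-1, 0, -2], [1, 2, -3]].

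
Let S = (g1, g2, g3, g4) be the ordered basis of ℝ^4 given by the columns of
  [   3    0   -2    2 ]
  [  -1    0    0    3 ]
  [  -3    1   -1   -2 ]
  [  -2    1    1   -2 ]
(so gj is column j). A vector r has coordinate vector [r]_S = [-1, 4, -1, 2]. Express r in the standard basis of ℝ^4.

[3, 7, 4, 1]

r = M [r]_S, where M has columns g1, ..., g4.
Carrying out the matrix-vector product, r = [3, 7, 4, 1].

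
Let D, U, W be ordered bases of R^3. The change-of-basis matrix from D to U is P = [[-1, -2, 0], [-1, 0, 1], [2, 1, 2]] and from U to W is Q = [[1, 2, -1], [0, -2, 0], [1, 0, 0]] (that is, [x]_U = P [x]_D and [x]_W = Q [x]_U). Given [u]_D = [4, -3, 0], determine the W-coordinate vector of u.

Composing the changes, [u]_W = Q P [u]_D.
Q P = [[-5, -3, 0], [2, 0, -2], [-1, -2, 0]]; applying this to [4, -3, 0] gives [-11, 8, 2].

[-11, 8, 2]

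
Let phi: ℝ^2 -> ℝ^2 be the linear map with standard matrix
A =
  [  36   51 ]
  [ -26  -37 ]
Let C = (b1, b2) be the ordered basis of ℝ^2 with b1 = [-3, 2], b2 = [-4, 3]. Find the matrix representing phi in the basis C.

[[2, 1], [0, -3]]

Let P have columns b1, b2. Then [phi]_C = P^(-1) A P.
Here det P = -1, so P^(-1) is integer; computing A P first and then P^(-1)(A P) gives [[2, 1], [0, -3]].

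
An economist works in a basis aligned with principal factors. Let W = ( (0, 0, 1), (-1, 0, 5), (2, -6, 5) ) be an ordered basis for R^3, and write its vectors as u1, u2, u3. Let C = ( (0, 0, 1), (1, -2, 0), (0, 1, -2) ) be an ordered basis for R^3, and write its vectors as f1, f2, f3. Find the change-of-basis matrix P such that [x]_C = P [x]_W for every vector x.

Take x = uj: its W-coordinates are the j-th standard unit vector, so P e_j — column j of P — equals [uj]_C.
u1 = f1 + 0·f2 + 0·f3, giving column 1 = (1, 0, 0); repeating for each j gives P = [[1, 1, 1], [0, -1, 2], [0, -2, -2]].

[[1, 1, 1], [0, -1, 2], [0, -2, -2]]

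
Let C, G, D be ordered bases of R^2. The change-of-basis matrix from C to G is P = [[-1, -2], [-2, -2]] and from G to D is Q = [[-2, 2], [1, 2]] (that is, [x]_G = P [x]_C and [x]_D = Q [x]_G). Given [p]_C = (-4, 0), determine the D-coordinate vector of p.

Apply P to get G-coordinates (4, 8), then Q to get D-coordinates.
The result is [p]_D = (8, 20).

(8, 20)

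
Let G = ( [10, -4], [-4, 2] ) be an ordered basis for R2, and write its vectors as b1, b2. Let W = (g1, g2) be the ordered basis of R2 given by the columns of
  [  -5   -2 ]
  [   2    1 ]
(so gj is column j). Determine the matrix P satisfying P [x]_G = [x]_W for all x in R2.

[[-2, 0], [0, 2]]

Let M have columns bj and N have columns gj. Then for every x, N [x]_W = x = M [x]_G, so P = N^(-1) M.
Since det N = -1, N^(-1) has integer entries; multiplying gives P = [[-2, 0], [0, 2]].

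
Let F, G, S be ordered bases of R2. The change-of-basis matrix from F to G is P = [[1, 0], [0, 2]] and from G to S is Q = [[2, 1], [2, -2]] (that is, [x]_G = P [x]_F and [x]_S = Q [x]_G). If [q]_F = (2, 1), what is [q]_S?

Apply P to get G-coordinates (2, 2), then Q to get S-coordinates.
The result is [q]_S = (6, 0).

(6, 0)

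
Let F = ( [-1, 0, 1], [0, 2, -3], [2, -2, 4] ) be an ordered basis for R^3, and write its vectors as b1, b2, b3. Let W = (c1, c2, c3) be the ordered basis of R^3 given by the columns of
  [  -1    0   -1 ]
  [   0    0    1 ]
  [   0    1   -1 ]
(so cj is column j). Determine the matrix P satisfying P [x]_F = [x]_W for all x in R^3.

[[1, -2, 0], [1, -1, 2], [0, 2, -2]]

Let M have columns bj and N have columns cj. Then for every x, N [x]_W = x = M [x]_F, so P = N^(-1) M.
Since det N = 1, N^(-1) has integer entries; multiplying gives P = [[1, -2, 0], [1, -1, 2], [0, 2, -2]].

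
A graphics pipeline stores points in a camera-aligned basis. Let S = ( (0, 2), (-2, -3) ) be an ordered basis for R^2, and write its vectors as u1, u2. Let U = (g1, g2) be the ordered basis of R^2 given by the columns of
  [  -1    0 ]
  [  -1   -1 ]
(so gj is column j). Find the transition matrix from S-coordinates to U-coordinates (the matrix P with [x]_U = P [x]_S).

[[0, 2], [-2, 1]]

Column j of P is [uj]_U, since P maps S-coordinates to U-coordinates.
Expressing u1 in U: u1 = 0·g1 - 2g2, so column 1 of P is (0, -2).
Doing the same for each uj gives P = [[0, 2], [-2, 1]].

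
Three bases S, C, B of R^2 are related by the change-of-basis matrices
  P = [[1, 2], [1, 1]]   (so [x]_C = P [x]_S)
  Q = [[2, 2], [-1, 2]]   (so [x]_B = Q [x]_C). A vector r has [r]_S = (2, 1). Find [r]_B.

Apply P to get C-coordinates (4, 3), then Q to get B-coordinates.
The result is [r]_B = (14, 2).

(14, 2)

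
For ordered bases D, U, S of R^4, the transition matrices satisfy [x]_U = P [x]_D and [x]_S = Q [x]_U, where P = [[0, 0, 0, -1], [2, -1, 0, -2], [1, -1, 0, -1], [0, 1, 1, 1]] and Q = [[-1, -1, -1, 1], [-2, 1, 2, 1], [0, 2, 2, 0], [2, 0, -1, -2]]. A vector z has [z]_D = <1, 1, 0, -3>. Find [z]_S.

<-15, 5, 20, 7>

Composing the changes, [z]_S = Q P [z]_D.
Q P = [[-3, 3, 1, 5], [4, -2, 1, -1], [6, -4, 0, -6], [-1, -1, -2, -3]]; applying this to <1, 1, 0, -3> gives <-15, 5, 20, 7>.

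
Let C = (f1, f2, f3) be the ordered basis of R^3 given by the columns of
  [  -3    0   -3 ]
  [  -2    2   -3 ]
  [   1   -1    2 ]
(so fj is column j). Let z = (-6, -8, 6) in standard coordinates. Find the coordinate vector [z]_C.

(-2, 0, 4)

[z]_C is the unique c with M c = z, where M has columns f1, ..., f3.
Solving this 3x3 system gives c = (-2, 0, 4).
Check: -2f1 + 0·f2 + 4f3 = (-6, -8, 6).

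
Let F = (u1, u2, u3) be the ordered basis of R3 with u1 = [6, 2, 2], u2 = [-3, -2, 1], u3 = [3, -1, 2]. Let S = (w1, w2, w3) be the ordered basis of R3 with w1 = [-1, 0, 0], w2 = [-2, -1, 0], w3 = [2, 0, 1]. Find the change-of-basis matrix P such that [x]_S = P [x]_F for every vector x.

Let M have columns uj and N have columns wj. Then for every x, N [x]_S = x = M [x]_F, so P = N^(-1) M.
Since det N = 1, N^(-1) has integer entries; multiplying gives P = [[2, 1, -1], [-2, 2, 1], [2, 1, 2]].

[[2, 1, -1], [-2, 2, 1], [2, 1, 2]]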